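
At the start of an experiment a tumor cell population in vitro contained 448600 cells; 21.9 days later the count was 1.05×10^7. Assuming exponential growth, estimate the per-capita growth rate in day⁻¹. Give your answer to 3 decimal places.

From N(t) = N₀·e^(rt): e^(r·21.9) = 1.05×10^7/448600 = 23.406.
r·21.9 = ln(23.406) = 3.153, so r = 3.153/21.9 = 0.14397.

0.144 per day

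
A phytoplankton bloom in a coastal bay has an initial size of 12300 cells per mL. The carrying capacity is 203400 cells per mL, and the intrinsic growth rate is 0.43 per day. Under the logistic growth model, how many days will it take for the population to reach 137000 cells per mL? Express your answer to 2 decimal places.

A = (K − N₀)/N₀ = (203400 − 12300)/12300 = 15.537.
Solve 203400/(1 + 15.537·e^(−0.43t)) = 137000: 1 + 15.537·e^(−0.43t) = 1.4847, so e^(−0.43t) = 0.0311955.
−0.43·t = ln(0.0311955) = -3.4675, so t = 3.4675/0.43 = 8.0639.

8.06 days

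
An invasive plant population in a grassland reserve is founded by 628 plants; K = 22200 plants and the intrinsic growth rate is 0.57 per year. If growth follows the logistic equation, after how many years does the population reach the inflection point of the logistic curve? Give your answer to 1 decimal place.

6.2 years

Logistic growth is fastest at N = K/2 = 11100.
A = (K − N₀)/N₀ = 34.35. Set K/(1 + A·e^(−rt)) = K/2 → A·e^(−rt) = 1.
e^(−0.57t) = 1/34.35 = 0.0291118, so t = ln(34.35)/0.57 = 3.5366/0.57 = 6.2046.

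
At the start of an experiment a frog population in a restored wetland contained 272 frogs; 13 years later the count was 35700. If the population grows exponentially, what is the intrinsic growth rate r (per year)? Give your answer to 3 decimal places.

0.375 per year

From N(t) = N₀·e^(rt): e^(r·13) = 35700/272 = 131.25.
r·13 = ln(131.25) = 4.8771, so r = 4.8771/13 = 0.37516.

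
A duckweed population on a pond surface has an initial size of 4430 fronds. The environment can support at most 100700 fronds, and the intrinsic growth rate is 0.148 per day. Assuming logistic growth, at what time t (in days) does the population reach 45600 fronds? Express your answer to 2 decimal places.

A = (K − N₀)/N₀ = (100700 − 4430)/4430 = 21.731.
Solve 100700/(1 + 21.731·e^(−0.148t)) = 45600: 1 + 21.731·e^(−0.148t) = 2.2083, so e^(−0.148t) = 0.0556032.
−0.148·t = ln(0.0556032) = -2.8895, so t = 2.8895/0.148 = 19.524.

19.52 days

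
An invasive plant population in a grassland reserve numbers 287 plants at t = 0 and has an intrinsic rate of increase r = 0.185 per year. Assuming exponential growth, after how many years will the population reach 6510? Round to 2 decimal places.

16.87 years

Set N₀·e^(rt) = 6510: e^(0.185·t) = 6510/287 = 22.683.
0.185·t = ln(22.683) = 3.1216, so t = 3.1216/0.185 = 16.874.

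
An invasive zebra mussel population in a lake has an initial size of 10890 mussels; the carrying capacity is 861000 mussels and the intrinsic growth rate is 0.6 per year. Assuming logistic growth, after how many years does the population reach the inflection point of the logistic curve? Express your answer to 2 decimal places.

7.26 years

Logistic growth is fastest at N = K/2 = 430500.
A = (K − N₀)/N₀ = 78.063. Set K/(1 + A·e^(−rt)) = K/2 → A·e^(−rt) = 1.
e^(−0.6t) = 1/78.063 = 0.0128101, so t = ln(78.063)/0.6 = 4.3575/0.6 = 7.2625.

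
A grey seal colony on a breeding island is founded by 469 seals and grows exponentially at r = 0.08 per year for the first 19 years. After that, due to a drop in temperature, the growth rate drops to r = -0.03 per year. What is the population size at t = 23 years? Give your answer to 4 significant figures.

1902 seals

Phase 1: N(19) = 469·e^(0.08×19) = 469·e^1.52 = 2144.37.
Phase 2 runs for 23 − 19 = 4 years at r = -0.03.
N(23) = 2144.37·e^(-0.03×4) = 2144.37·e^-0.12 = 1901.89.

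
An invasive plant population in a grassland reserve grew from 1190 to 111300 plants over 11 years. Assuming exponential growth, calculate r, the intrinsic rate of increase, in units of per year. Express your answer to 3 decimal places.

0.413 per year

From N(t) = N₀·e^(rt): e^(r·11) = 111300/1190 = 93.529.
r·11 = ln(93.529) = 4.5383, so r = 4.5383/11 = 0.41257.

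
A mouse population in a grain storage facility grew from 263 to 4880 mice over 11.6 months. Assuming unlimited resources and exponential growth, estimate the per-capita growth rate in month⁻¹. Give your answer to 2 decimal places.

0.25 per month

From N(t) = N₀·e^(rt): e^(r·11.6) = 4880/263 = 18.555.
r·11.6 = ln(18.555) = 2.9207, so r = 2.9207/11.6 = 0.25179.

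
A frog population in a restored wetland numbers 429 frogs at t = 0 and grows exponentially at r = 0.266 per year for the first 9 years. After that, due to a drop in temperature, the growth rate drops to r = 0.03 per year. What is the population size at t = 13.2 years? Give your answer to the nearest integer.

Phase 1: N(9) = 429·e^(0.266×9) = 429·e^2.394 = 4700.65.
Phase 2 runs for 13.2 − 9 = 4.2 years at r = 0.03.
N(13.2) = 4700.65·e^(0.03×4.2) = 4700.65·e^0.126 = 5331.87.

5332 frogs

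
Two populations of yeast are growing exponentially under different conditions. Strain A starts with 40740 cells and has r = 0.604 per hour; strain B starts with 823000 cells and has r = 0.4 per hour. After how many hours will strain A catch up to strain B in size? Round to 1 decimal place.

14.7 hours

Set 40740·e^(0.604t) = 823000·e^(0.4t).
e^((0.604 − 0.4)t) = 823000/40740 → e^(0.204·t) = 20.201.
0.204·t = ln(20.201) = 3.0057, so t = 3.0057/0.204 = 14.734.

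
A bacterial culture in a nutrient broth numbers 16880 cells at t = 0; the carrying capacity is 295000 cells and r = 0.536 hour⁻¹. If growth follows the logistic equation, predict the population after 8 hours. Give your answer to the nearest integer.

A = (K − N₀)/N₀ = (295000 − 16880)/16880 = 16.476.
N(t) = K/(1 + A·e^(−rt)) = 295000/(1 + 16.476×e^(−0.536×8)).
e^(−4.288) = 0.013732; denominator = 1 + 16.476×0.013732 = 1.2263.
N = 295000/1.2263 = 240569.

240569 cells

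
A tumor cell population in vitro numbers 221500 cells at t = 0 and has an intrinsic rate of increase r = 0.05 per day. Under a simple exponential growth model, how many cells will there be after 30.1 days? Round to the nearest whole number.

997670 cells

N(t) = N₀·e^(rt) = 221500 × e^(0.05×30.1) = 221500 × e^1.505.
e^1.505 ≈ 4.5042, so N ≈ 221500 × 4.5042 = 997670.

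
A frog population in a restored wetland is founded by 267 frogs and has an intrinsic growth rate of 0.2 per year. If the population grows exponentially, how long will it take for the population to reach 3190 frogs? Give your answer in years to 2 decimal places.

Set N₀·e^(rt) = 3190: e^(0.2·t) = 3190/267 = 11.948.
0.2·t = ln(11.948) = 2.4805, so t = 2.4805/0.2 = 12.403.

12.40 years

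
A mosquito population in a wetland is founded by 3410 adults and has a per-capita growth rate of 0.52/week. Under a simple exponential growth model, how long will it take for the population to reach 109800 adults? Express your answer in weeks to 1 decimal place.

6.7 weeks

Set N₀·e^(rt) = 109800: e^(0.52·t) = 109800/3410 = 32.199.
0.52·t = ln(32.199) = 3.4719, so t = 3.4719/0.52 = 6.6768.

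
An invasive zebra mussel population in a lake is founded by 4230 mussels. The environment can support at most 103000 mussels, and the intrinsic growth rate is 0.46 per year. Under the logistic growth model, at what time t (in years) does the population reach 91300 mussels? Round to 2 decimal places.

A = (K − N₀)/N₀ = (103000 − 4230)/4230 = 23.35.
Solve 103000/(1 + 23.35·e^(−0.46t)) = 91300: 1 + 23.35·e^(−0.46t) = 1.1281, so e^(−0.46t) = 0.00548821.
−0.46·t = ln(0.00548821) = -5.2052, so t = 5.2052/0.46 = 11.316.

11.32 years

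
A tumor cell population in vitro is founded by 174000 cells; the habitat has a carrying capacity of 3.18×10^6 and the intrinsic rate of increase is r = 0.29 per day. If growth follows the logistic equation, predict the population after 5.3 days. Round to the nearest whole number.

A = (K − N₀)/N₀ = (3.18×10^6 − 174000)/174000 = 17.276.
N(t) = K/(1 + A·e^(−rt)) = 3.18×10^6/(1 + 17.276×e^(−0.29×5.3)).
e^(−1.537) = 0.21503; denominator = 1 + 17.276×0.21503 = 4.7147.
N = 3.18×10^6/4.7147 = 674480.

674480 cells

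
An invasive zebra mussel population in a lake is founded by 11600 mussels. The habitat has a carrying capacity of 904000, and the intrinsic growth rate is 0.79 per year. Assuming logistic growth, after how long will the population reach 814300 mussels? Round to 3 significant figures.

A = (K − N₀)/N₀ = (904000 − 11600)/11600 = 76.931.
Solve 904000/(1 + 76.931·e^(−0.79t)) = 814300: 1 + 76.931·e^(−0.79t) = 1.1102, so e^(−0.79t) = 0.00143188.
−0.79·t = ln(0.00143188) = -6.5488, so t = 6.5488/0.79 = 8.2896.

8.29 years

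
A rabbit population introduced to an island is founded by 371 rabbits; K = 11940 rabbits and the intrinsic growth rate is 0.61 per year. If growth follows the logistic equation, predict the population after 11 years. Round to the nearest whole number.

11503 rabbits

A = (K − N₀)/N₀ = (11940 − 371)/371 = 31.183.
N(t) = K/(1 + A·e^(−rt)) = 11940/(1 + 31.183×e^(−0.61×11)).
e^(−6.71) = 0.0012187; denominator = 1 + 31.183×0.0012187 = 1.038.
N = 11940/1.038 = 11502.9.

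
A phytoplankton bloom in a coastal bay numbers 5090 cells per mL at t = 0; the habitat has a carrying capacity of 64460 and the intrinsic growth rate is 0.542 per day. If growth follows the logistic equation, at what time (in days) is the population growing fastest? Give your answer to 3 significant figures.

4.53 days

Logistic growth is fastest at N = K/2 = 32230.
A = (K − N₀)/N₀ = 11.664. Set K/(1 + A·e^(−rt)) = K/2 → A·e^(−rt) = 1.
e^(−0.542t) = 1/11.664 = 0.0857335, so t = ln(11.664)/0.542 = 2.4565/0.542 = 4.5323.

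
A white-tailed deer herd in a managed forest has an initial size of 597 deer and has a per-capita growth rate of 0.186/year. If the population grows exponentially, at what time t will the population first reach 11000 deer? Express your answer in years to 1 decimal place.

Set N₀·e^(rt) = 11000: e^(0.186·t) = 11000/597 = 18.425.
0.186·t = ln(18.425) = 2.9137, so t = 2.9137/0.186 = 15.665.

15.7 years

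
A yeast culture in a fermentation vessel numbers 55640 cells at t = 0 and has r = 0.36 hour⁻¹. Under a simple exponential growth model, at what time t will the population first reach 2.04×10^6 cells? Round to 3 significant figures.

10.0 hours

Set N₀·e^(rt) = 2.04×10^6: e^(0.36·t) = 2.04×10^6/55640 = 36.664.
0.36·t = ln(36.664) = 3.6018, so t = 3.6018/0.36 = 10.005.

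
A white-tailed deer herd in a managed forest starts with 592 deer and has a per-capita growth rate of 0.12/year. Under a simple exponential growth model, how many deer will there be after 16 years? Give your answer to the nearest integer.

N(t) = N₀·e^(rt) = 592 × e^(0.12×16) = 592 × e^1.92.
e^1.92 ≈ 6.821, so N ≈ 592 × 6.821 = 4038.01.

4038 deer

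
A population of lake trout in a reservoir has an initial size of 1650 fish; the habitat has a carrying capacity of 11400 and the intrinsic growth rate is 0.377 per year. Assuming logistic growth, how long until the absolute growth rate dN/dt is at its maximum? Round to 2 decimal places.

4.71 years

Logistic growth is fastest at N = K/2 = 5700.
A = (K − N₀)/N₀ = 5.9091. Set K/(1 + A·e^(−rt)) = K/2 → A·e^(−rt) = 1.
e^(−0.377t) = 1/5.9091 = 0.169231, so t = ln(5.9091)/0.377 = 1.7765/0.377 = 4.7122.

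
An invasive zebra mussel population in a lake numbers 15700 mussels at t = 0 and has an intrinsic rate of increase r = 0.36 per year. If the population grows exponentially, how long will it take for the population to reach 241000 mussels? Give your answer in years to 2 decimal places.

7.59 years

Set N₀·e^(rt) = 241000: e^(0.36·t) = 241000/15700 = 15.35.
0.36·t = ln(15.35) = 2.7311, so t = 2.7311/0.36 = 7.5865.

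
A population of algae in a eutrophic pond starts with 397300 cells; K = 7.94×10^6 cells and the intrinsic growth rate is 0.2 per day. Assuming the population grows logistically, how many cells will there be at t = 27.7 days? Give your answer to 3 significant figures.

7390000 cells

A = (K − N₀)/N₀ = (7.94×10^6 − 397300)/397300 = 18.985.
N(t) = K/(1 + A·e^(−rt)) = 7.94×10^6/(1 + 18.985×e^(−0.2×27.7)).
e^(−5.54) = 0.0039265; denominator = 1 + 18.985×0.0039265 = 1.0745.
N = 7.94×10^6/1.0745 = 7.389176×10^6.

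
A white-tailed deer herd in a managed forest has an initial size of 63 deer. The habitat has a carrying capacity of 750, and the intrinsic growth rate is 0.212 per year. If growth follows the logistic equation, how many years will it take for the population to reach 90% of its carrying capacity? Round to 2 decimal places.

21.63 years

A = (K − N₀)/N₀ = (750 − 63)/63 = 10.905.
Solve 750/(1 + 10.905·e^(−0.212t)) = 675: 1 + 10.905·e^(−0.212t) = 1.1111, so e^(−0.212t) = 0.0101892.
−0.212·t = ln(0.0101892) = -4.5864, so t = 4.5864/0.212 = 21.634.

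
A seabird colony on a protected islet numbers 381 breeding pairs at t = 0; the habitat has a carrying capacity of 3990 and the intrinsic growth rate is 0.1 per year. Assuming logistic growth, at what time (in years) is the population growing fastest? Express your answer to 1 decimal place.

22.5 years

Logistic growth is fastest at N = K/2 = 1995.
A = (K − N₀)/N₀ = 9.4724. Set K/(1 + A·e^(−rt)) = K/2 → A·e^(−rt) = 1.
e^(−0.1t) = 1/9.4724 = 0.105569, so t = ln(9.4724)/0.1 = 2.2484/0.1 = 22.484.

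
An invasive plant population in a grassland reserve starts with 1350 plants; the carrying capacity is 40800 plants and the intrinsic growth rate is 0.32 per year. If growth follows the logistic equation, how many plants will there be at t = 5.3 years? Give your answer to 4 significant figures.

A = (K − N₀)/N₀ = (40800 − 1350)/1350 = 29.222.
N(t) = K/(1 + A·e^(−rt)) = 40800/(1 + 29.222×e^(−0.32×5.3)).
e^(−1.696) = 0.18342; denominator = 1 + 29.222×0.18342 = 6.3598.
N = 40800/6.3598 = 6415.28.

6415 plants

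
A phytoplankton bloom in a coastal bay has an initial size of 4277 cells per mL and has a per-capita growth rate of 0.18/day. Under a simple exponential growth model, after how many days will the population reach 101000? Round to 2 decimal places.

Set N₀·e^(rt) = 101000: e^(0.18·t) = 101000/4277 = 23.615.
0.18·t = ln(23.615) = 3.1619, so t = 3.1619/0.18 = 17.566.

17.57 days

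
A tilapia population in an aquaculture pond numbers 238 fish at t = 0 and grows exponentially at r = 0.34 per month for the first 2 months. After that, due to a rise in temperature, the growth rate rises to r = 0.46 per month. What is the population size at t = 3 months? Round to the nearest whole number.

Phase 1: N(2) = 238·e^(0.34×2) = 238·e^0.68 = 469.783.
Phase 2 runs for 3 − 2 = 1 months at r = 0.46.
N(3) = 469.783·e^(0.46×1) = 469.783·e^0.46 = 744.171.

744 fish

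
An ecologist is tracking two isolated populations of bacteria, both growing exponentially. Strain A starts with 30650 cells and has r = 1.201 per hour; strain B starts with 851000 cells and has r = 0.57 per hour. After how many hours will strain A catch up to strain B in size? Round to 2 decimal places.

Set 30650·e^(1.201t) = 851000·e^(0.57t).
e^((1.201 − 0.57)t) = 851000/30650 → e^(0.631·t) = 27.765.
0.631·t = ln(27.765) = 3.3238, so t = 3.3238/0.631 = 5.2675.

5.27 hours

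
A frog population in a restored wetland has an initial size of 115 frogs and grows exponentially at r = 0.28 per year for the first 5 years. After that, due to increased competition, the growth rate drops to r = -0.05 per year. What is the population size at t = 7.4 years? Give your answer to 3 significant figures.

414 frogs

Phase 1: N(5) = 115·e^(0.28×5) = 115·e^1.4 = 466.348.
Phase 2 runs for 7.4 − 5 = 2.4 years at r = -0.05.
N(7.4) = 466.348·e^(-0.05×2.4) = 466.348·e^-0.12 = 413.614.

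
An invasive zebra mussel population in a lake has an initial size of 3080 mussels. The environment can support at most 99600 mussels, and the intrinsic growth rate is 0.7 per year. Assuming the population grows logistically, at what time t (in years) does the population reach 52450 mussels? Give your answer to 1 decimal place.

5.1 years

A = (K − N₀)/N₀ = (99600 − 3080)/3080 = 31.338.
Solve 99600/(1 + 31.338·e^(−0.7t)) = 52450: 1 + 31.338·e^(−0.7t) = 1.899, so e^(−0.7t) = 0.028686.
−0.7·t = ln(0.028686) = -3.5513, so t = 3.5513/0.7 = 5.0734.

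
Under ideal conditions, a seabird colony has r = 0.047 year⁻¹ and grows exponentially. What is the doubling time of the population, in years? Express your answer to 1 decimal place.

Doubling time t_d = ln(2)/r = 0.6931/0.047 = 14.748.

14.7 years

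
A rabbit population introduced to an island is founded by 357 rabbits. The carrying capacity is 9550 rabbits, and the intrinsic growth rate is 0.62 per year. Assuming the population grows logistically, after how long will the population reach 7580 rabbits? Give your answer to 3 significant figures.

A = (K − N₀)/N₀ = (9550 − 357)/357 = 25.751.
Solve 9550/(1 + 25.751·e^(−0.62t)) = 7580: 1 + 25.751·e^(−0.62t) = 1.2599, so e^(−0.62t) = 0.0100927.
−0.62·t = ln(0.0100927) = -4.5959, so t = 4.5959/0.62 = 7.4128.

7.41 years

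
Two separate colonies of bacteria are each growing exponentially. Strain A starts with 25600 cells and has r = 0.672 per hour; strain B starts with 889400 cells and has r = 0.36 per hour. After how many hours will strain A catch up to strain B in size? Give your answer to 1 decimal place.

Set 25600·e^(0.672t) = 889400·e^(0.36t).
e^((0.672 − 0.36)t) = 889400/25600 → e^(0.312·t) = 34.742.
0.312·t = ln(34.742) = 3.548, so t = 3.548/0.312 = 11.372.

11.4 hours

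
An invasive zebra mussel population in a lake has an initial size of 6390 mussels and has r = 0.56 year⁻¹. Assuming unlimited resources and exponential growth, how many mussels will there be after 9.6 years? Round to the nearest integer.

N(t) = N₀·e^(rt) = 6390 × e^(0.56×9.6) = 6390 × e^5.376.
e^5.376 ≈ 216.16, so N ≈ 6390 × 216.16 = 1.381236×10^6.

1381236 mussels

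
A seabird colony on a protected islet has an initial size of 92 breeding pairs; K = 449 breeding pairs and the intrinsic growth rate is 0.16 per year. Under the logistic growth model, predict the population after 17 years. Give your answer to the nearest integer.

358 breeding pairs

A = (K − N₀)/N₀ = (449 − 92)/92 = 3.8804.
N(t) = K/(1 + A·e^(−rt)) = 449/(1 + 3.8804×e^(−0.16×17)).
e^(−2.72) = 0.065875; denominator = 1 + 3.8804×0.065875 = 1.2556.
N = 449/1.2556 = 357.591.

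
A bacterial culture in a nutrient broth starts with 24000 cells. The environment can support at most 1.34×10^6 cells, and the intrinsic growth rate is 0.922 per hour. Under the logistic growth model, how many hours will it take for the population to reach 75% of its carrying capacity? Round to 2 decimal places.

5.53 hours

A = (K − N₀)/N₀ = (1.34×10^6 − 24000)/24000 = 54.833.
Solve 1.34×10^6/(1 + 54.833·e^(−0.922t)) = 1.005×10^6: 1 + 54.833·e^(−0.922t) = 1.3333, so e^(−0.922t) = 0.00607903.
−0.922·t = ln(0.00607903) = -5.1029, so t = 5.1029/0.922 = 5.5346.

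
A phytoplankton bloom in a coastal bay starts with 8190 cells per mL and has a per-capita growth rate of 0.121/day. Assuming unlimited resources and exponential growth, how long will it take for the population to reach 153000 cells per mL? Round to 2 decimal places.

24.19 days

Set N₀·e^(rt) = 153000: e^(0.121·t) = 153000/8190 = 18.681.
0.121·t = ln(18.681) = 2.9275, so t = 2.9275/0.121 = 24.194.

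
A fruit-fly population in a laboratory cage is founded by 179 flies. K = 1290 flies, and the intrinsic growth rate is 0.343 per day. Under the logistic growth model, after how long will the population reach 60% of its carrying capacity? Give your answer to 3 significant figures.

A = (K − N₀)/N₀ = (1290 − 179)/179 = 6.2067.
Solve 1290/(1 + 6.2067·e^(−0.343t)) = 774: 1 + 6.2067·e^(−0.343t) = 1.6667, so e^(−0.343t) = 0.107411.
−0.343·t = ln(0.107411) = -2.2311, so t = 2.2311/0.343 = 6.5047.

6.50 days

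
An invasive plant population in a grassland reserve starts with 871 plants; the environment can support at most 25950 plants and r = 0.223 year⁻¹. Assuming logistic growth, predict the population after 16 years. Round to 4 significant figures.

14320 plants

A = (K − N₀)/N₀ = (25950 − 871)/871 = 28.793.
N(t) = K/(1 + A·e^(−rt)) = 25950/(1 + 28.793×e^(−0.223×16)).
e^(−3.568) = 0.028212; denominator = 1 + 28.793×0.028212 = 1.8123.
N = 25950/1.8123 = 14318.6.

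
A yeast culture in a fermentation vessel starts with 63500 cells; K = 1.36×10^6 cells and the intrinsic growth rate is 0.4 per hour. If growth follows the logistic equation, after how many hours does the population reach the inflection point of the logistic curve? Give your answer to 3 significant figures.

7.54 hours

Logistic growth is fastest at N = K/2 = 680000.
A = (K − N₀)/N₀ = 20.417. Set K/(1 + A·e^(−rt)) = K/2 → A·e^(−rt) = 1.
e^(−0.4t) = 1/20.417 = 0.048978, so t = ln(20.417)/0.4 = 3.0164/0.4 = 7.541.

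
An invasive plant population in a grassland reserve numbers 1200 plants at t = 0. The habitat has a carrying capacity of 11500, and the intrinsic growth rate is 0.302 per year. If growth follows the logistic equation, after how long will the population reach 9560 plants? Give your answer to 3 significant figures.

12.4 years

A = (K − N₀)/N₀ = (11500 − 1200)/1200 = 8.5833.
Solve 11500/(1 + 8.5833·e^(−0.302t)) = 9560: 1 + 8.5833·e^(−0.302t) = 1.2029, so e^(−0.302t) = 0.0236422.
−0.302·t = ln(0.0236422) = -3.7447, so t = 3.7447/0.302 = 12.4.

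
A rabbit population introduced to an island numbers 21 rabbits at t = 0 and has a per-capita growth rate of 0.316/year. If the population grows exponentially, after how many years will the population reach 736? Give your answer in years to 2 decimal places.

11.26 years

Set N₀·e^(rt) = 736: e^(0.316·t) = 736/21 = 35.048.
0.316·t = ln(35.048) = 3.5567, so t = 3.5567/0.316 = 11.255.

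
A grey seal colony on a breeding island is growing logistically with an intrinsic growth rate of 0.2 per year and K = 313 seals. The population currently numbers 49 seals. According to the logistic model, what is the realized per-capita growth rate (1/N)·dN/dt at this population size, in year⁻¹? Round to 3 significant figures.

(1/N)·dN/dt = r(1 − N/K) = 0.2 × (1 − 49/313).
= 0.2 × 0.84345 = 0.16869.

0.169 per year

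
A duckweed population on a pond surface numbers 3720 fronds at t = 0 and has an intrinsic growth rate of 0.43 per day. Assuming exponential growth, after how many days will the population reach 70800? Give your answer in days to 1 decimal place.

Set N₀·e^(rt) = 70800: e^(0.43·t) = 70800/3720 = 19.032.
0.43·t = ln(19.032) = 2.9461, so t = 2.9461/0.43 = 6.8515.

6.9 days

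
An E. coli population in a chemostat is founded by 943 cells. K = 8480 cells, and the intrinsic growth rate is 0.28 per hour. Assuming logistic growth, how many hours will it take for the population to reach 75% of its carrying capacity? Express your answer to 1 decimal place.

A = (K − N₀)/N₀ = (8480 − 943)/943 = 7.9926.
Solve 8480/(1 + 7.9926·e^(−0.28t)) = 6360: 1 + 7.9926·e^(−0.28t) = 1.3333, so e^(−0.28t) = 0.0417054.
−0.28·t = ln(0.0417054) = -3.1771, so t = 3.1771/0.28 = 11.347.

11.3 hours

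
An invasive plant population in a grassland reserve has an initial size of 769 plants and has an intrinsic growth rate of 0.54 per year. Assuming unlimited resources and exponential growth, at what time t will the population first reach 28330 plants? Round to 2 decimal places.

Set N₀·e^(rt) = 28330: e^(0.54·t) = 28330/769 = 36.84.
0.54·t = ln(36.84) = 3.6066, so t = 3.6066/0.54 = 6.6789.

6.68 years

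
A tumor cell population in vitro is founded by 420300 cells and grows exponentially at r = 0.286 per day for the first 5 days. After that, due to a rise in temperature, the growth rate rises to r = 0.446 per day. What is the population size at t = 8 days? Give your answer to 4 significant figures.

6694000 cells

Phase 1: N(5) = 420300·e^(0.286×5) = 420300·e^1.43 = 1.756307×10^6.
Phase 2 runs for 8 − 5 = 3 days at r = 0.446.
N(8) = 1.756307×10^6·e^(0.446×3) = 1.756307×10^6·e^1.338 = 6.694012×10^6.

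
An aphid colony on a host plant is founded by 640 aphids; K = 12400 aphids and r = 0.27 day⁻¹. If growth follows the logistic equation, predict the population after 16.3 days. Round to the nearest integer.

A = (K − N₀)/N₀ = (12400 − 640)/640 = 18.375.
N(t) = K/(1 + A·e^(−rt)) = 12400/(1 + 18.375×e^(−0.27×16.3)).
e^(−4.401) = 0.012265; denominator = 1 + 18.375×0.012265 = 1.2254.
N = 12400/1.2254 = 10119.4.

10119 aphids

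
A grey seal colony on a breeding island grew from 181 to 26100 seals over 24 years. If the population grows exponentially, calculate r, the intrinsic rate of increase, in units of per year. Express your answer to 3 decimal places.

From N(t) = N₀·e^(rt): e^(r·24) = 26100/181 = 144.2.
r·24 = ln(144.2) = 4.9712, so r = 4.9712/24 = 0.20713.

0.207 per year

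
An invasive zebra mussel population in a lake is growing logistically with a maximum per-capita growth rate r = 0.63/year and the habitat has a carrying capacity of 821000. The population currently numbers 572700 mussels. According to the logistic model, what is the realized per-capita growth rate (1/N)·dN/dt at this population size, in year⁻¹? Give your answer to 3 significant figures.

(1/N)·dN/dt = r(1 − N/K) = 0.63 × (1 − 572700/821000).
= 0.63 × 0.30244 = 0.19053.

0.191 per year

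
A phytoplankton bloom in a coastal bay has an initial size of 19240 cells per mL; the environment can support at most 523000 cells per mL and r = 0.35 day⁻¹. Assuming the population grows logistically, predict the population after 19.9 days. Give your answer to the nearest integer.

510380 cells per mL

A = (K − N₀)/N₀ = (523000 − 19240)/19240 = 26.183.
N(t) = K/(1 + A·e^(−rt)) = 523000/(1 + 26.183×e^(−0.35×19.9)).
e^(−6.965) = 0.00094436; denominator = 1 + 26.183×0.00094436 = 1.0247.
N = 523000/1.0247 = 510380.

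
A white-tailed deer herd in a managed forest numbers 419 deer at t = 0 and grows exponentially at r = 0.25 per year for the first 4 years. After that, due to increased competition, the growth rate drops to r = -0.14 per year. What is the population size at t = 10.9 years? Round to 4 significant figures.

Phase 1: N(4) = 419·e^(0.25×4) = 419·e^1 = 1138.96.
Phase 2 runs for 10.9 − 4 = 6.9 years at r = -0.14.
N(10.9) = 1138.96·e^(-0.14×6.9) = 1138.96·e^-0.966 = 433.491.

433.5 deer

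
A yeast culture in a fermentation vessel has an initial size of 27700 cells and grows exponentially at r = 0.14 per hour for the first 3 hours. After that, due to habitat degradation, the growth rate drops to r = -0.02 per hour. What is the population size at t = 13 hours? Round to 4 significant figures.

34520 cells

Phase 1: N(3) = 27700·e^(0.14×3) = 27700·e^0.42 = 42158.3.
Phase 2 runs for 13 − 3 = 10 hours at r = -0.02.
N(13) = 42158.3·e^(-0.02×10) = 42158.3·e^-0.2 = 34516.3.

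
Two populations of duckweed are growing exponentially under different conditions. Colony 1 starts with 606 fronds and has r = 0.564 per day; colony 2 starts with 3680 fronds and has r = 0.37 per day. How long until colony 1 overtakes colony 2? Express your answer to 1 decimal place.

9.3 days

Set 606·e^(0.564t) = 3680·e^(0.37t).
e^((0.564 − 0.37)t) = 3680/606 → e^(0.194·t) = 6.0726.
0.194·t = ln(6.0726) = 1.8038, so t = 1.8038/0.194 = 9.2979.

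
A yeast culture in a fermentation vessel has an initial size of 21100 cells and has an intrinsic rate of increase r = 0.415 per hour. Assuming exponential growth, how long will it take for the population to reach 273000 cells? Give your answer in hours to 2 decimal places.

6.17 hours

Set N₀·e^(rt) = 273000: e^(0.415·t) = 273000/21100 = 12.938.
0.415·t = ln(12.938) = 2.5602, so t = 2.5602/0.415 = 6.1692.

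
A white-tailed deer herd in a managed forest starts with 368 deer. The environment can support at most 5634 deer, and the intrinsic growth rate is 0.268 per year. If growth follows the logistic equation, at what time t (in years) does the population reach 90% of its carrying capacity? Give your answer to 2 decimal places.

A = (K − N₀)/N₀ = (5634 − 368)/368 = 14.31.
Solve 5634/(1 + 14.31·e^(−0.268t)) = 5070.6: 1 + 14.31·e^(−0.268t) = 1.1111, so e^(−0.268t) = 0.0077647.
−0.268·t = ln(0.0077647) = -4.8582, so t = 4.8582/0.268 = 18.127.

18.13 years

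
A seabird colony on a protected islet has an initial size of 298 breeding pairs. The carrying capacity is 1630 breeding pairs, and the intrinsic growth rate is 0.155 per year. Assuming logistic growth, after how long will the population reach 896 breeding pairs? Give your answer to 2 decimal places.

10.95 years

A = (K − N₀)/N₀ = (1630 − 298)/298 = 4.4698.
Solve 1630/(1 + 4.4698·e^(−0.155t)) = 896: 1 + 4.4698·e^(−0.155t) = 1.8192, so e^(−0.155t) = 0.183274.
−0.155·t = ln(0.183274) = -1.6968, so t = 1.6968/0.155 = 10.947.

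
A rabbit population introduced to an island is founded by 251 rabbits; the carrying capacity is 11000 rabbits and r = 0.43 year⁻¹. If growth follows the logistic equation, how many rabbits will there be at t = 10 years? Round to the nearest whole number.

A = (K − N₀)/N₀ = (11000 − 251)/251 = 42.825.
N(t) = K/(1 + A·e^(−rt)) = 11000/(1 + 42.825×e^(−0.43×10)).
e^(−4.3) = 0.013569; denominator = 1 + 42.825×0.013569 = 1.5811.
N = 11000/1.5811 = 6957.32.

6957 rabbits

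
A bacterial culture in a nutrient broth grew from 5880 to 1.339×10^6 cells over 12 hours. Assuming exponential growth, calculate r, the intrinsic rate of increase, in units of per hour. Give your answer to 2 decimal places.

0.45 per hour

From N(t) = N₀·e^(rt): e^(r·12) = 1.339×10^6/5880 = 227.72.
r·12 = ln(227.72) = 5.4281, so r = 5.4281/12 = 0.45234.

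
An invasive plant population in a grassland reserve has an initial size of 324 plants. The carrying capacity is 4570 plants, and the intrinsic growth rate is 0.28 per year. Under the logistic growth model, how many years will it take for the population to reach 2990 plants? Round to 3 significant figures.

11.5 years

A = (K − N₀)/N₀ = (4570 − 324)/324 = 13.105.
Solve 4570/(1 + 13.105·e^(−0.28t)) = 2990: 1 + 13.105·e^(−0.28t) = 1.5284, so e^(−0.28t) = 0.0403228.
−0.28·t = ln(0.0403228) = -3.2108, so t = 3.2108/0.28 = 11.467.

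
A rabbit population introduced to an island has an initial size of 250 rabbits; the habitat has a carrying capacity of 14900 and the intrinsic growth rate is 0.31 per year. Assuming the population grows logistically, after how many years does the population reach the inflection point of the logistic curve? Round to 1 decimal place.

13.1 years

Logistic growth is fastest at N = K/2 = 7450.
A = (K − N₀)/N₀ = 58.6. Set K/(1 + A·e^(−rt)) = K/2 → A·e^(−rt) = 1.
e^(−0.31t) = 1/58.6 = 0.0170648, so t = ln(58.6)/0.31 = 4.0707/0.31 = 13.131.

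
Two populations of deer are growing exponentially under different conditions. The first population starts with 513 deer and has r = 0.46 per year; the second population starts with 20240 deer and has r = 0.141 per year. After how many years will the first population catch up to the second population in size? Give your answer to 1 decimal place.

Set 513·e^(0.46t) = 20240·e^(0.141t).
e^((0.46 − 0.141)t) = 20240/513 → e^(0.319·t) = 39.454.
0.319·t = ln(39.454) = 3.6751, so t = 3.6751/0.319 = 11.521.

11.5 years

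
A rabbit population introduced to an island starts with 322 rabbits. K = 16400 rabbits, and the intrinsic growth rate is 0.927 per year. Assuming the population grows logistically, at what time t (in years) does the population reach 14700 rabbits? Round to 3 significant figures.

6.55 years

A = (K − N₀)/N₀ = (16400 − 322)/322 = 49.932.
Solve 16400/(1 + 49.932·e^(−0.927t)) = 14700: 1 + 49.932·e^(−0.927t) = 1.1156, so e^(−0.927t) = 0.00231609.
−0.927·t = ln(0.00231609) = -6.0679, so t = 6.0679/0.927 = 6.5457.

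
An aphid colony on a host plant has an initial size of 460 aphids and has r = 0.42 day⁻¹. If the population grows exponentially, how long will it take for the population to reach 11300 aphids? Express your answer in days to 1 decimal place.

Set N₀·e^(rt) = 11300: e^(0.42·t) = 11300/460 = 24.565.
0.42·t = ln(24.565) = 3.2013, so t = 3.2013/0.42 = 7.6222.

7.6 days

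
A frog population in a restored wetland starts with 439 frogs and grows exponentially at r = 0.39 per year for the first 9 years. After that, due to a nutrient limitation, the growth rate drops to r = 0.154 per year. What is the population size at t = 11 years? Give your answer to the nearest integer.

19980 frogs

Phase 1: N(9) = 439·e^(0.39×9) = 439·e^3.51 = 14683.8.
Phase 2 runs for 11 − 9 = 2 years at r = 0.154.
N(11) = 14683.8·e^(0.154×2) = 14683.8·e^0.308 = 19980.2.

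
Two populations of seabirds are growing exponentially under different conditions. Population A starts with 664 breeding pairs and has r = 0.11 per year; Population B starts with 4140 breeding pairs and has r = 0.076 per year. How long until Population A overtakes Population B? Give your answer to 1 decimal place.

Set 664·e^(0.11t) = 4140·e^(0.076t).
e^((0.11 − 0.076)t) = 4140/664 → e^(0.034·t) = 6.2349.
0.034·t = ln(6.2349) = 1.8302, so t = 1.8302/0.034 = 53.828.

53.8 years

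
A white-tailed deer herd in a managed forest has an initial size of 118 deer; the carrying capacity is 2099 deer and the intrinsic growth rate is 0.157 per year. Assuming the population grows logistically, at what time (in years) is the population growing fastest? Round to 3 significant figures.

18.0 years

Logistic growth is fastest at N = K/2 = 1049.5.
A = (K − N₀)/N₀ = 16.788. Set K/(1 + A·e^(−rt)) = K/2 → A·e^(−rt) = 1.
e^(−0.157t) = 1/16.788 = 0.0595659, so t = ln(16.788)/0.157 = 2.8207/0.157 = 17.966.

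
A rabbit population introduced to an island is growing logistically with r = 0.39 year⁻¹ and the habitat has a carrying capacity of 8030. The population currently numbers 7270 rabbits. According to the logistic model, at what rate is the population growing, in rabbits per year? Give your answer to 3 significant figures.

dN/dt = rN(1 − N/K) = 0.39 × 7270 × (1 − 7270/8030).
1 − 7270/8030 = 0.094645; dN/dt = 0.39 × 7270 × 0.094645 = 268.35.

268 rabbits per year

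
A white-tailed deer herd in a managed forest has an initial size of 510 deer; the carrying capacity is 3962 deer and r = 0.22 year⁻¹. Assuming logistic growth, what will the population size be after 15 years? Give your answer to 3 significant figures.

3170 deer

A = (K − N₀)/N₀ = (3962 − 510)/510 = 6.7686.
N(t) = K/(1 + A·e^(−rt)) = 3962/(1 + 6.7686×e^(−0.22×15)).
e^(−3.3) = 0.036883; denominator = 1 + 6.7686×0.036883 = 1.2496.
N = 3962/1.2496 = 3170.49.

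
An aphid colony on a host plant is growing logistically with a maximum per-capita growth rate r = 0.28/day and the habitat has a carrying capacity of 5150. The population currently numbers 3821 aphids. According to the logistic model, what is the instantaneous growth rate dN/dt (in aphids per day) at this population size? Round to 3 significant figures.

dN/dt = rN(1 − N/K) = 0.28 × 3821 × (1 − 3821/5150).
1 − 3821/5150 = 0.25806; dN/dt = 0.28 × 3821 × 0.25806 = 276.09.

276 aphids per day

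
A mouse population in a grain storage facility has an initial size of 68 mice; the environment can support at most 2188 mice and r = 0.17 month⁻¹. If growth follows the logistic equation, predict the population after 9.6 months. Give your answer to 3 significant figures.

A = (K − N₀)/N₀ = (2188 − 68)/68 = 31.176.
N(t) = K/(1 + A·e^(−rt)) = 2188/(1 + 31.176×e^(−0.17×9.6)).
e^(−1.632) = 0.19554; denominator = 1 + 31.176×0.19554 = 7.0962.
N = 2188/7.0962 = 308.335.

308 mice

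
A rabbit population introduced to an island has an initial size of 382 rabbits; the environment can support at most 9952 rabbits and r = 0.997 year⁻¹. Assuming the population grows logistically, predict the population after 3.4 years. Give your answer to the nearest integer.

5395 rabbits

A = (K − N₀)/N₀ = (9952 − 382)/382 = 25.052.
N(t) = K/(1 + A·e^(−rt)) = 9952/(1 + 25.052×e^(−0.997×3.4)).
e^(−3.39) = 0.033715; denominator = 1 + 25.052×0.033715 = 1.8447.
N = 9952/1.8447 = 5395.06.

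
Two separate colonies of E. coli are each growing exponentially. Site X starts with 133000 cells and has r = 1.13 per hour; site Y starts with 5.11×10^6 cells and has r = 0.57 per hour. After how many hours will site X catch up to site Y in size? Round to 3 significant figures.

6.52 hours

Set 133000·e^(1.13t) = 5.11×10^6·e^(0.57t).
e^((1.13 − 0.57)t) = 5.11×10^6/133000 → e^(0.56·t) = 38.421.
0.56·t = ln(38.421) = 3.6486, so t = 3.6486/0.56 = 6.5154.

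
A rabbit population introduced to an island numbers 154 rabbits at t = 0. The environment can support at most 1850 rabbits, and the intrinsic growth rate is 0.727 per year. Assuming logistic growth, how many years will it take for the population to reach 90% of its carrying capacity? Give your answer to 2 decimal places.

A = (K − N₀)/N₀ = (1850 − 154)/154 = 11.013.
Solve 1850/(1 + 11.013·e^(−0.727t)) = 1665: 1 + 11.013·e^(−0.727t) = 1.1111, so e^(−0.727t) = 0.0100891.
−0.727·t = ln(0.0100891) = -4.5963, so t = 4.5963/0.727 = 6.3223.

6.32 years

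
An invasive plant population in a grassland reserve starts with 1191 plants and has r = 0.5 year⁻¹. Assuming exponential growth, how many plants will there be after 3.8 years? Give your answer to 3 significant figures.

7960 plants

N(t) = N₀·e^(rt) = 1191 × e^(0.5×3.8) = 1191 × e^1.9.
e^1.9 ≈ 6.6859, so N ≈ 1191 × 6.6859 = 7962.9.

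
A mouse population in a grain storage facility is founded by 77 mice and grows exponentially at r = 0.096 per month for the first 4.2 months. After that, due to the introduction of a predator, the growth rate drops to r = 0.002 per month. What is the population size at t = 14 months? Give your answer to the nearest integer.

118 mice

Phase 1: N(4.2) = 77·e^(0.096×4.2) = 77·e^0.4032 = 115.239.
Phase 2 runs for 14 − 4.2 = 9.8 months at r = 0.002.
N(14) = 115.239·e^(0.002×9.8) = 115.239·e^0.0196 = 117.52.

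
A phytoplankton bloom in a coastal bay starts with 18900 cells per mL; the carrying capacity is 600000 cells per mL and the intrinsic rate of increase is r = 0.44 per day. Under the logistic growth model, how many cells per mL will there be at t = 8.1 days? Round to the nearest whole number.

320703 cells per mL

A = (K − N₀)/N₀ = (600000 − 18900)/18900 = 30.746.
N(t) = K/(1 + A·e^(−rt)) = 600000/(1 + 30.746×e^(−0.44×8.1)).
e^(−3.564) = 0.028325; denominator = 1 + 30.746×0.028325 = 1.8709.
N = 600000/1.8709 = 320703.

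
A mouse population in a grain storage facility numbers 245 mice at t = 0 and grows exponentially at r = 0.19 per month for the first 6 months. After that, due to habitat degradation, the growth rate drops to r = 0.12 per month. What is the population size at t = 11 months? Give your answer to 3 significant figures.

1400 mice

Phase 1: N(6) = 245·e^(0.19×6) = 245·e^1.14 = 766.058.
Phase 2 runs for 11 − 6 = 5 months at r = 0.12.
N(11) = 766.058·e^(0.12×5) = 766.058·e^0.6 = 1395.85.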